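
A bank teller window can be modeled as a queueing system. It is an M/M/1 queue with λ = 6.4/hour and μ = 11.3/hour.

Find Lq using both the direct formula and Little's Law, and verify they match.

Method 1 (direct): Lq = λ²/(μ(μ-λ)) = 40.96/(11.3 × 4.90) = 0.7398

Method 2 (Little's Law):
W = 1/(μ-λ) = 1/4.90 = 0.2041
Wq = W - 1/μ = 0.2041 - 0.08850 = 0.1156
Lq = λWq = 6.4 × 0.1156 = 0.7398 ✔ (matches Method 1)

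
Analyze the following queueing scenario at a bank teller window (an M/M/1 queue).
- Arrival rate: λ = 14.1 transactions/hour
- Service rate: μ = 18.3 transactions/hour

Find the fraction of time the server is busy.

Server utilization: ρ = λ/μ
ρ = 14.1/18.3 = 0.7705
The server is busy 77.05% of the time.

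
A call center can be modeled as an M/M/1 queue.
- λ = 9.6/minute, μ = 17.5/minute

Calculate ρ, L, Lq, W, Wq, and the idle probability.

Step 1: ρ = λ/μ = 9.6/17.5 = 0.5486
Step 2: L = λ/(μ-λ) = 9.6/7.90 = 1.2152
Step 3: Lq = λ²/(μ(μ-λ)) = 92.16/(17.5×7.90) = 0.6666
Step 4: W = 1/(μ-λ) = 1/7.90 = 0.12658
Step 5: Wq = λ/(μ(μ-λ)) = 9.6/(17.5×7.90) = 0.06944
Step 6: P(0) = 1-ρ = 0.4514
Verify: L = λW = 9.6×0.12658 = 1.2152 ✔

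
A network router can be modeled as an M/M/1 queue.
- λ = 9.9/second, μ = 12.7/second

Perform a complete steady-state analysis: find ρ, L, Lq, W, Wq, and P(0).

Step 1: ρ = λ/μ = 9.9/12.7 = 0.7795
Step 2: L = λ/(μ-λ) = 9.9/2.80 = 3.5357
Step 3: Lq = λ²/(μ(μ-λ)) = 98.01/(12.7×2.80) = 2.7562
Step 4: W = 1/(μ-λ) = 1/2.80 = 0.35714
Step 5: Wq = λ/(μ(μ-λ)) = 9.9/(12.7×2.80) = 0.2784
Step 6: P(0) = 1-ρ = 0.2205
Verify: L = λW = 9.9×0.35714 = 3.5357 ✔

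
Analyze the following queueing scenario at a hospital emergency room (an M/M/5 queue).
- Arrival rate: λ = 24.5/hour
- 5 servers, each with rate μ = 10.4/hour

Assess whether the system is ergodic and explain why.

Stability requires ρ = λ/(cμ) < 1
ρ = 24.5/(5 × 10.4) = 24.5/52.00 = 0.4712
Since 0.4712 < 1, the system is STABLE.
The servers are busy 47.12% of the time.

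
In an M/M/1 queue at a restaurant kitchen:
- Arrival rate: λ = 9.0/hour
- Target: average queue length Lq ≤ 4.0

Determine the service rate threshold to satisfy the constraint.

For M/M/1: Lq = λ²/(μ(μ-λ))
Need Lq ≤ 4.0, i.e. μ(μ-λ) ≥ λ²/4.0
μ² - 9.0μ - 81.00/4.0 ≥ 0  →  μ² - 9.0μ - 20.2500 ≥ 0
Quadratic formula (positive root): μ = [λ + √(λ² + 4×20.2500)]/2
Discriminant: 81.00 + 4×20.2500 = 162.0000, √162.0000 = 12.72792
μ ≥ (9.0 + 12.72792)/2 = 10.8640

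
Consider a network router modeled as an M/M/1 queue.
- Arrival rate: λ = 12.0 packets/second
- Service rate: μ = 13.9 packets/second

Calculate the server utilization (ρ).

Server utilization: ρ = λ/μ
ρ = 12.0/13.9 = 0.8633
The server is busy 86.33% of the time.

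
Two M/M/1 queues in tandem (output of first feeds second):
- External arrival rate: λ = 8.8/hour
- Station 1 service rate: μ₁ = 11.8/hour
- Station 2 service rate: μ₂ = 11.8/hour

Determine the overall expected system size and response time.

By Jackson's theorem, each station behaves as independent M/M/1.
Station 1: ρ₁ = 8.8/11.8 = 0.7458, L₁ = ρ₁/(1-ρ₁) = λ/(μ₁-λ) = 8.8/3.00 = 2.93333
Station 2: ρ₂ = 8.8/11.8 = 0.7458, L₂ = ρ₂/(1-ρ₂) = λ/(μ₂-λ) = 8.8/3.00 = 2.93333
Total: L = L₁ + L₂ = 2.93333 + 2.93333 = 5.8667
W = L/λ = 5.8667/8.8 = 0.6667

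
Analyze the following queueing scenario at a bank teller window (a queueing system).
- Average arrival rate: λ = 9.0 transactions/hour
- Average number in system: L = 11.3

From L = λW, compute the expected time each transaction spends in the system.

Little's Law: L = λW, so W = L/λ
W = 11.3/9.0 = 1.2556 hours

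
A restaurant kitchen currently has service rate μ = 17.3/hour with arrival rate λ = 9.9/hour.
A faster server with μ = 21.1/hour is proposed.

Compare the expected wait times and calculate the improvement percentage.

System 1: ρ₁ = 9.9/17.3 = 0.5723, W₁ = 1/(17.3-9.9) = 0.13514
System 2: ρ₂ = 9.9/21.1 = 0.4692, W₂ = 1/(21.1-9.9) = 0.089286
Improvement: (W₁-W₂)/W₁ = (0.13514-0.089286)/0.13514 = 33.93%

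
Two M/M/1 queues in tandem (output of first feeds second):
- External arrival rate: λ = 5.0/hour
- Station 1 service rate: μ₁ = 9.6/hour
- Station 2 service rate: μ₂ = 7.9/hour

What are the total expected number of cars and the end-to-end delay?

By Jackson's theorem, each station behaves as independent M/M/1.
Station 1: ρ₁ = 5.0/9.6 = 0.5208, L₁ = ρ₁/(1-ρ₁) = λ/(μ₁-λ) = 5.0/4.60 = 1.0870
Station 2: ρ₂ = 5.0/7.9 = 0.6329, L₂ = ρ₂/(1-ρ₂) = λ/(μ₂-λ) = 5.0/2.90 = 1.7241
Total: L = L₁ + L₂ = 1.0870 + 1.7241 = 2.8111
W = L/λ = 2.8111/5.0 = 0.5622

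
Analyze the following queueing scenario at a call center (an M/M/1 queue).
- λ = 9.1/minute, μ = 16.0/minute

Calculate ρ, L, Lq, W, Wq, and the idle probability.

Step 1: ρ = λ/μ = 9.1/16.0 = 0.5687
Step 2: L = λ/(μ-λ) = 9.1/6.90 = 1.3188
Step 3: Lq = λ²/(μ(μ-λ)) = 82.81/(16.0×6.90) = 0.7501
Step 4: W = 1/(μ-λ) = 1/6.90 = 0.144928
Step 5: Wq = λ/(μ(μ-λ)) = 9.1/(16.0×6.90) = 0.08243
Step 6: P(0) = 1-ρ = 0.4313
Verify: L = λW = 9.1×0.144928 = 1.3188 ✔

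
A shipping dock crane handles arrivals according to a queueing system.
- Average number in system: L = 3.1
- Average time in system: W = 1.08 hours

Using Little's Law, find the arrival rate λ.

Little's Law: L = λW, so λ = L/W
λ = 3.1/1.08 = 2.8704 containers/hour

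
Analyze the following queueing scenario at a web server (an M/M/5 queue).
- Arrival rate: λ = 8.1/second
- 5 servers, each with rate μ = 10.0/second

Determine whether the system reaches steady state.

Stability requires ρ = λ/(cμ) < 1
ρ = 8.1/(5 × 10.0) = 8.1/50.00 = 0.1620
Since 0.1620 < 1, the system is STABLE.
The servers are busy 16.20% of the time.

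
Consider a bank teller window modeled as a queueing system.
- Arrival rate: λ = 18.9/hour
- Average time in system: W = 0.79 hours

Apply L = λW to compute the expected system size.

Little's Law: L = λW
L = 18.9 × 0.79 = 14.9310 transactions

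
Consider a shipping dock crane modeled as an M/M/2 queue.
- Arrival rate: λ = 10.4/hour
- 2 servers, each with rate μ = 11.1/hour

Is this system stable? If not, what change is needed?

Stability requires ρ = λ/(cμ) < 1
ρ = 10.4/(2 × 11.1) = 10.4/22.20 = 0.4685
Since 0.4685 < 1, the system is STABLE.
The servers are busy 46.85% of the time.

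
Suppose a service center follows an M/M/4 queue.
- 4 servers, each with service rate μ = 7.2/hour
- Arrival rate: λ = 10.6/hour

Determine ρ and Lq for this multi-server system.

Traffic intensity: ρ = λ/(cμ) = 10.6/(4×7.2) = 0.3681
Since ρ = 0.3681 < 1, system is stable.
Offered load a = λ/μ = cρ = 10.6/7.2 = 1.4722
P₀ = [ Σₙ₌₀^3 aⁿ/n! + a^4/(4!(1-ρ)) ]⁻¹
Σ = a^0/0! + a^1/1! + a^2/2! + a^3/3! = 1.00000 + 1.47222 + 1.08372 + 0.531825 = 4.0878
a^4/(4!(1-ρ)) = 4.6978/(24 × 0.63194) = 0.3097
P₀ = 1/(4.0878 + 0.3097) = 0.2274
Lq = P₀·a^4·ρ / (4!(1-ρ)²) = 0.2274 × 4.6978 × 0.3681 / (24 × 0.3994) = 0.04102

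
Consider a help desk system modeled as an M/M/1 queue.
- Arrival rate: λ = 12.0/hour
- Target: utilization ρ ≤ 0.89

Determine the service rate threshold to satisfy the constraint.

ρ = λ/μ, so μ = λ/ρ
μ ≥ 12.0/0.89 = 13.4831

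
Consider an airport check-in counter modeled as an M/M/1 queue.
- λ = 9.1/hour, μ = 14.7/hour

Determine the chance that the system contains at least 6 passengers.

ρ = λ/μ = 9.1/14.7 = 0.61905
P(N ≥ n) = ρⁿ
P(N ≥ 6) = 0.61905^6
P(N ≥ 6) = 0.05628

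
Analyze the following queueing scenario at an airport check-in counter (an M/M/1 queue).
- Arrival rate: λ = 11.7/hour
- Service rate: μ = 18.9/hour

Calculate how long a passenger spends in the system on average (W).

First, compute utilization: ρ = λ/μ = 11.7/18.9 = 0.6190
For M/M/1: W = 1/(μ-λ)
W = 1/(18.9-11.7) = 1/7.20
W = 0.1389 hours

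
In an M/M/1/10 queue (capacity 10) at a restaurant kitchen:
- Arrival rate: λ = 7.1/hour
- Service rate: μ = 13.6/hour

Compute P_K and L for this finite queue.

ρ = λ/μ = 7.1/13.6 = 0.52206
P₀ = (1-ρ)/(1-ρ^(K+1)) = (1-0.52206)/(1-0.52206^11) = 0.4779/0.9992 = 0.4783
P_K = P₀×ρ^K = 0.47832 × 0.52206^10 = 0.47832 × 0.0015038 = 0.0007193
Blocking probability P_10 = 0.0007193 (0.07193%)
L = ρ[1 - (K+1)ρ^K + Kρ^(K+1)] / [(1-ρ)(1-ρ^(K+1))]
L = 0.52206 × (1 - 11×0.001504 + 10×0.0007851) / ((1 - 0.52206) × (1 - 0.0007851)) = 1.0837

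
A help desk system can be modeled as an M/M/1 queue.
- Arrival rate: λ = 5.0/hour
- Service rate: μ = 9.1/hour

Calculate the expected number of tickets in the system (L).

ρ = λ/μ = 5.0/9.1 = 0.5495
For M/M/1: L = λ/(μ-λ)
L = 5.0/(9.1-5.0) = 5.0/4.10
L = 1.2195 tickets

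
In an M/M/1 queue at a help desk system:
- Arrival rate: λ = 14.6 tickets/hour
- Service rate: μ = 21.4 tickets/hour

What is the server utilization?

Server utilization: ρ = λ/μ
ρ = 14.6/21.4 = 0.6822
The server is busy 68.22% of the time.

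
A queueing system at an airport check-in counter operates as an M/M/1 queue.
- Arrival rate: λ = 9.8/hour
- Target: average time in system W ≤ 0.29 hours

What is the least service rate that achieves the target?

For M/M/1: W = 1/(μ-λ)
Need W ≤ 0.29, so 1/(μ-λ) ≤ 0.29
μ - λ ≥ 1/0.29 = 3.4483
μ ≥ 9.8 + 3.4483 = 13.2483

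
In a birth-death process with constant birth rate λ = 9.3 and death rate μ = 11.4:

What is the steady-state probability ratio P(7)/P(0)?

For constant rates: P(n)/P(0) = (λ/μ)^n
P(7)/P(0) = (9.3/11.4)^7 = 0.8158^7 = 0.2405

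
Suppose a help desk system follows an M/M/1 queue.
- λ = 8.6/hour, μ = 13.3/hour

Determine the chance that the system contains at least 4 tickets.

ρ = λ/μ = 8.6/13.3 = 0.6466
P(N ≥ n) = ρⁿ
P(N ≥ 4) = 0.6466^4
P(N ≥ 4) = 0.1748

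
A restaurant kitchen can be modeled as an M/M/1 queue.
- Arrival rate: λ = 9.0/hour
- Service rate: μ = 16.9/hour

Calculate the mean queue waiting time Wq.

First, compute utilization: ρ = λ/μ = 9.0/16.9 = 0.5325
For M/M/1: Wq = λ/(μ(μ-λ))
Wq = 9.0/(16.9 × (16.9-9.0))
Wq = 9.0/(16.9 × 7.90)
Wq = 0.06741 hours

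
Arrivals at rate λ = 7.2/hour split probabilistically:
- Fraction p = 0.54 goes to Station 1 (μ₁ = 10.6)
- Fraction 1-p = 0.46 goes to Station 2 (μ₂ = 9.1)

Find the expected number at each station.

Effective rates: λ₁ = 7.2×0.54 = 3.888, λ₂ = 7.2×0.46 = 3.312
Station 1: ρ₁ = 3.888/10.6 = 0.3668, L₁ = ρ₁/(1-ρ₁) = 0.3668/(1-0.3668) = 0.5793
Station 2: ρ₂ = 3.312/9.1 = 0.36396, L₂ = ρ₂/(1-ρ₂) = 0.36396/(1-0.36396) = 0.5722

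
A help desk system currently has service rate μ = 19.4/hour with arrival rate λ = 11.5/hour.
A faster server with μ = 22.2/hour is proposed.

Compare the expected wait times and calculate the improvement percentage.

System 1: ρ₁ = 11.5/19.4 = 0.5928, W₁ = 1/(19.4-11.5) = 0.12658
System 2: ρ₂ = 11.5/22.2 = 0.5180, W₂ = 1/(22.2-11.5) = 0.093458
Improvement: (W₁-W₂)/W₁ = (0.12658-0.093458)/0.12658 = 26.17%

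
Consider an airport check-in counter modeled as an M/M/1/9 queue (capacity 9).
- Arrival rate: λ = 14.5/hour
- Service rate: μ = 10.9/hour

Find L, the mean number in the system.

ρ = λ/μ = 14.5/10.9 = 1.33028
P₀ = (1-ρ)/(1-ρ^(K+1)) = (1-1.33028)/(1-1.33028^10) = -0.33028/-16.3552 = 0.02019
P_K = P₀×ρ^K = 0.020194 × 1.33028^9 = 0.020194 × 13.0463 = 0.2635
L = ρ[1 - (K+1)ρ^K + Kρ^(K+1)] / [(1-ρ)(1-ρ^(K+1))]
L = 1.33028 × (1 - 10×13.04631 + 9×17.35524) / ((1 - 1.33028) × (1 - 17.35524)) = 6.5837 passengers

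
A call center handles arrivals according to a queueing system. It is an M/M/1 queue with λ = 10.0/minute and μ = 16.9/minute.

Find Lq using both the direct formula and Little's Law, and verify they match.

Method 1 (direct): Lq = λ²/(μ(μ-λ)) = 100.00/(16.9 × 6.90) = 0.8576

Method 2 (Little's Law):
W = 1/(μ-λ) = 1/6.90 = 0.14493
Wq = W - 1/μ = 0.14493 - 0.059172 = 0.08576
Lq = λWq = 10.0 × 0.08576 = 0.8576 ✔ (matches Method 1)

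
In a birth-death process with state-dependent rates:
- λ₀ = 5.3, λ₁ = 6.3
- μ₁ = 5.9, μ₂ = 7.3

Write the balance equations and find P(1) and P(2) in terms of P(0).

Balance equations:
State 0: λ₀P₀ = μ₁P₁ → P₁ = (λ₀/μ₁)P₀ = (5.3/5.9)P₀ = 0.8983P₀
State 1: P₂ = (λ₀λ₁)/(μ₁μ₂)P₀ = (5.3×6.3)/(5.9×7.3)P₀ = 0.7752P₀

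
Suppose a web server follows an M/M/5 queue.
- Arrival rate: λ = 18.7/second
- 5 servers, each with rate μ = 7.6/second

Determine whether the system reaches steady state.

Stability requires ρ = λ/(cμ) < 1
ρ = 18.7/(5 × 7.6) = 18.7/38.00 = 0.4921
Since 0.4921 < 1, the system is STABLE.
The servers are busy 49.21% of the time.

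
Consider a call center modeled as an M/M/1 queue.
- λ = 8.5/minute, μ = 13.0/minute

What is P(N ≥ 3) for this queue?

ρ = λ/μ = 8.5/13.0 = 0.6538
P(N ≥ n) = ρⁿ
P(N ≥ 3) = 0.6538^3
P(N ≥ 3) = 0.2795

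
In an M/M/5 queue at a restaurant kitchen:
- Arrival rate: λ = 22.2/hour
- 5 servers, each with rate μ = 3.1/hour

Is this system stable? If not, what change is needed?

Stability requires ρ = λ/(cμ) < 1
ρ = 22.2/(5 × 3.1) = 22.2/15.50 = 1.4323
Since 1.4323 ≥ 1, the system is UNSTABLE.
Need c > λ/μ = 22.2/3.1 = 7.16.
Minimum servers needed: c = 8.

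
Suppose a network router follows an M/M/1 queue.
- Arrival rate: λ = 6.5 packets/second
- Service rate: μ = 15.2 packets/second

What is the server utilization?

Server utilization: ρ = λ/μ
ρ = 6.5/15.2 = 0.4276
The server is busy 42.76% of the time.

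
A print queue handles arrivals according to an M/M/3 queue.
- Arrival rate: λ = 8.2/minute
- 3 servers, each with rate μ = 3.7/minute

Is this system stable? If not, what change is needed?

Stability requires ρ = λ/(cμ) < 1
ρ = 8.2/(3 × 3.7) = 8.2/11.10 = 0.7387
Since 0.7387 < 1, the system is STABLE.
The servers are busy 73.87% of the time.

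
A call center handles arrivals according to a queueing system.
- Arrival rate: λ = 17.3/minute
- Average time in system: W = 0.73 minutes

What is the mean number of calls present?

Little's Law: L = λW
L = 17.3 × 0.73 = 12.6290 calls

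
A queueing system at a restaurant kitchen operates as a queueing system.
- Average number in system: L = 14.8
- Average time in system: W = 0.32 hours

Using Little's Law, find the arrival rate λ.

Little's Law: L = λW, so λ = L/W
λ = 14.8/0.32 = 46.2500 orders/hour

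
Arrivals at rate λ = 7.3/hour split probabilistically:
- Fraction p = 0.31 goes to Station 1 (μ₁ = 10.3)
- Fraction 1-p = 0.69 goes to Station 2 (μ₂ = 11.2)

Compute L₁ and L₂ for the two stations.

Effective rates: λ₁ = 7.3×0.31 = 2.263, λ₂ = 7.3×0.69 = 5.037
Station 1: ρ₁ = 2.263/10.3 = 0.2197, L₁ = ρ₁/(1-ρ₁) = 0.2197/(1-0.2197) = 0.2816
Station 2: ρ₂ = 5.037/11.2 = 0.44973, L₂ = ρ₂/(1-ρ₂) = 0.44973/(1-0.44973) = 0.8173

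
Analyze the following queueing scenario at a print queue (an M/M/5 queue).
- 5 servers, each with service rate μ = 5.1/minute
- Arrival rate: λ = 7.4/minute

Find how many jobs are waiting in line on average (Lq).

Traffic intensity: ρ = λ/(cμ) = 7.4/(5×5.1) = 0.2902
Since ρ = 0.2902 < 1, system is stable.
Offered load a = λ/μ = cρ = 7.4/5.1 = 1.4510
P₀ = [ Σₙ₌₀^4 aⁿ/n! + a^5/(5!(1-ρ)) ]⁻¹
Σ = a^0/0! + a^1/1! + a^2/2! + a^3/3! + a^4/4! = 1.0000 + 1.4510 + 1.0527 + 0.5091 + 0.1847 = 4.1975
a^5/(5!(1-ρ)) = 6.4314/(120 × 0.7098) = 0.07551
P₀ = 1/(4.1975 + 0.07551) = 0.2340
Lq = P₀·a^5·ρ / (5!(1-ρ)²) = 0.23403 × 6.4314 × 0.29020 / (120 × 0.50382) = 0.007225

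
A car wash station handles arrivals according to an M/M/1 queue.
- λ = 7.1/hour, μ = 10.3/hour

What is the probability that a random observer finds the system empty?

ρ = λ/μ = 7.1/10.3 = 0.6893
P(0) = 1 - ρ = 1 - 0.6893 = 0.3107
The server is idle 31.07% of the time.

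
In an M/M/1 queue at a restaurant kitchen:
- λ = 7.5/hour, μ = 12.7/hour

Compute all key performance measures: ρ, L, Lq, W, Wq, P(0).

Step 1: ρ = λ/μ = 7.5/12.7 = 0.5906
Step 2: L = λ/(μ-λ) = 7.5/5.20 = 1.4423
Step 3: Lq = λ²/(μ(μ-λ)) = 56.25/(12.7×5.20) = 0.8518
Step 4: W = 1/(μ-λ) = 1/5.20 = 0.1923
Step 5: Wq = λ/(μ(μ-λ)) = 7.5/(12.7×5.20) = 0.1136
Step 6: P(0) = 1-ρ = 0.4094
Verify: L = λW = 7.5×0.1923 = 1.4423 ✔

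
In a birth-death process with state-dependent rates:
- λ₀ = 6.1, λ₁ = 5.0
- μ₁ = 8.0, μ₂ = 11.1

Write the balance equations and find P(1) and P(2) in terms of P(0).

Balance equations:
State 0: λ₀P₀ = μ₁P₁ → P₁ = (λ₀/μ₁)P₀ = (6.1/8.0)P₀ = 0.7625P₀
State 1: P₂ = (λ₀λ₁)/(μ₁μ₂)P₀ = (6.1×5.0)/(8.0×11.1)P₀ = 0.3435P₀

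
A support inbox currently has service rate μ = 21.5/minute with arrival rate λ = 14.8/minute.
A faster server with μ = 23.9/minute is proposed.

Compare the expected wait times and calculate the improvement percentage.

System 1: ρ₁ = 14.8/21.5 = 0.6884, W₁ = 1/(21.5-14.8) = 0.14925
System 2: ρ₂ = 14.8/23.9 = 0.6192, W₂ = 1/(23.9-14.8) = 0.10989
Improvement: (W₁-W₂)/W₁ = (0.14925-0.10989)/0.14925 = 26.37%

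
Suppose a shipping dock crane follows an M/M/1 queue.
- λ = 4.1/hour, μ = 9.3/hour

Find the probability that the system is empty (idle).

ρ = λ/μ = 4.1/9.3 = 0.4409
P(0) = 1 - ρ = 1 - 0.4409 = 0.5591
The server is idle 55.91% of the time.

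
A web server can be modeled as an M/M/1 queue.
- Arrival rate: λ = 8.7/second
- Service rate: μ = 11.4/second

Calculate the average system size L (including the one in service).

ρ = λ/μ = 8.7/11.4 = 0.7632
For M/M/1: L = λ/(μ-λ)
L = 8.7/(11.4-8.7) = 8.7/2.70
L = 3.2222 requests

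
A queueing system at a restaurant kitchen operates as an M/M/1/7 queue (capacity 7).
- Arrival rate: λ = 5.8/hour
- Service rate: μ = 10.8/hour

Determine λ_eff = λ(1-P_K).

ρ = λ/μ = 5.8/10.8 = 0.53704
P₀ = (1-ρ)/(1-ρ^(K+1)) = (1-0.53704)/(1-0.53704^8) = 0.4630/0.9931 = 0.4662
P_K = P₀×ρ^K = 0.46619 × 0.53704^7 = 0.46619 × 0.012884 = 0.006006
λ_eff = λ(1-P_K) = 5.8 × (1 - 0.006006) = 5.8 × 0.9940 = 5.7652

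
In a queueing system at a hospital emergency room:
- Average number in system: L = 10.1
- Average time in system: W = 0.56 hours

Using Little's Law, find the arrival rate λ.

Little's Law: L = λW, so λ = L/W
λ = 10.1/0.56 = 18.0357 patients/hour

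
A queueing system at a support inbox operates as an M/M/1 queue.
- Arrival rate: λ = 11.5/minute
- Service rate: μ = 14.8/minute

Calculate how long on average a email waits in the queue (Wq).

First, compute utilization: ρ = λ/μ = 11.5/14.8 = 0.7770
For M/M/1: Wq = λ/(μ(μ-λ))
Wq = 11.5/(14.8 × (14.8-11.5))
Wq = 11.5/(14.8 × 3.30)
Wq = 0.2355 minutes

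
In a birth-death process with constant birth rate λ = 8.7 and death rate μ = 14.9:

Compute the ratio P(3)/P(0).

For constant rates: P(n)/P(0) = (λ/μ)^n
P(3)/P(0) = (8.7/14.9)^3 = 0.5839^3 = 0.1991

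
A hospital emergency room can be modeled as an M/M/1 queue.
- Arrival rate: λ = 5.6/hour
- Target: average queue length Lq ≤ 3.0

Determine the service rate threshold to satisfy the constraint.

For M/M/1: Lq = λ²/(μ(μ-λ))
Need Lq ≤ 3.0, i.e. μ(μ-λ) ≥ λ²/3.0
μ² - 5.6μ - 31.36/3.0 ≥ 0  →  μ² - 5.6μ - 10.45333 ≥ 0
Quadratic formula (positive root): μ = [λ + √(λ² + 4×10.45333)]/2
Discriminant: 31.36 + 4×10.45333 = 73.1733, √73.1733 = 8.55414
μ ≥ (5.6 + 8.55414)/2 = 7.0771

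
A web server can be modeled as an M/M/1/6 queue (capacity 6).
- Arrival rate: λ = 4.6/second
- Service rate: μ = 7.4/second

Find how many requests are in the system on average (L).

ρ = λ/μ = 4.6/7.4 = 0.621622
P₀ = (1-ρ)/(1-ρ^(K+1)) = (1-0.621622)/(1-0.621622^7) = 0.3784/0.9641 = 0.3925
P_K = P₀×ρ^K = 0.39245 × 0.621622^6 = 0.39245 × 0.057698 = 0.02264
L = ρ[1 - (K+1)ρ^K + Kρ^(K+1)] / [(1-ρ)(1-ρ^(K+1))]
L = 0.621622 × (1 - 7×0.05770 + 6×0.03587) / ((1 - 0.621622) × (1 - 0.03587)) = 1.3825 requests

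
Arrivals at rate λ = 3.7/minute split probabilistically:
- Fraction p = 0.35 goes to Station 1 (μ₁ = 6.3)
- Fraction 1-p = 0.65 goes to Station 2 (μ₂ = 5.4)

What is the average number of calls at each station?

Effective rates: λ₁ = 3.7×0.35 = 1.295, λ₂ = 3.7×0.65 = 2.405
Station 1: ρ₁ = 1.295/6.3 = 0.20556, L₁ = ρ₁/(1-ρ₁) = 0.20556/(1-0.20556) = 0.2587
Station 2: ρ₂ = 2.405/5.4 = 0.44537, L₂ = ρ₂/(1-ρ₂) = 0.44537/(1-0.44537) = 0.8030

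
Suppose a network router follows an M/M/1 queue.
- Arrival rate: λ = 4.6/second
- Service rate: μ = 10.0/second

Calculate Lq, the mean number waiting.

ρ = λ/μ = 4.6/10.0 = 0.4600
For M/M/1: Lq = λ²/(μ(μ-λ))
Lq = 21.16/(10.0 × 5.40)
Lq = 0.3919 packets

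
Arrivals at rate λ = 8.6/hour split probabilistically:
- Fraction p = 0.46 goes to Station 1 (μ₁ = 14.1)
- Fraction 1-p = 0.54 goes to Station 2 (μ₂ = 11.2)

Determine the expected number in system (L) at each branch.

Effective rates: λ₁ = 8.6×0.46 = 3.956, λ₂ = 8.6×0.54 = 4.644
Station 1: ρ₁ = 3.956/14.1 = 0.2806, L₁ = ρ₁/(1-ρ₁) = 0.2806/(1-0.2806) = 0.3900
Station 2: ρ₂ = 4.644/11.2 = 0.41464, L₂ = ρ₂/(1-ρ₂) = 0.41464/(1-0.41464) = 0.7084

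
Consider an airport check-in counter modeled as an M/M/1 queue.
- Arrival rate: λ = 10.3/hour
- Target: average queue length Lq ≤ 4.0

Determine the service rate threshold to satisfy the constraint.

For M/M/1: Lq = λ²/(μ(μ-λ))
Need Lq ≤ 4.0, i.e. μ(μ-λ) ≥ λ²/4.0
μ² - 10.3μ - 106.09/4.0 ≥ 0  →  μ² - 10.3μ - 26.5225 ≥ 0
Quadratic formula (positive root): μ = [λ + √(λ² + 4×26.5225)]/2
Discriminant: 106.09 + 4×26.5225 = 212.1800, √212.1800 = 14.5664
μ ≥ (10.3 + 14.5664)/2 = 12.4332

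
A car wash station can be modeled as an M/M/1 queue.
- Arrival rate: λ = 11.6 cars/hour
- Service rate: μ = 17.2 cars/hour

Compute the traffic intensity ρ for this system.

Server utilization: ρ = λ/μ
ρ = 11.6/17.2 = 0.6744
The server is busy 67.44% of the time.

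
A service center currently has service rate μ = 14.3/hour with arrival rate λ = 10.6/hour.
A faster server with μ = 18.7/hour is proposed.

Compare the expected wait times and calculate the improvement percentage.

System 1: ρ₁ = 10.6/14.3 = 0.7413, W₁ = 1/(14.3-10.6) = 0.27027
System 2: ρ₂ = 10.6/18.7 = 0.5668, W₂ = 1/(18.7-10.6) = 0.12346
Improvement: (W₁-W₂)/W₁ = (0.27027-0.12346)/0.27027 = 54.32%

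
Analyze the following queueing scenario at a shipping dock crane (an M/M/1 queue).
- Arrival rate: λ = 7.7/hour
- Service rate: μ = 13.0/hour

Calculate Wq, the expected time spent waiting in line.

First, compute utilization: ρ = λ/μ = 7.7/13.0 = 0.5923
For M/M/1: Wq = λ/(μ(μ-λ))
Wq = 7.7/(13.0 × (13.0-7.7))
Wq = 7.7/(13.0 × 5.30)
Wq = 0.1118 hours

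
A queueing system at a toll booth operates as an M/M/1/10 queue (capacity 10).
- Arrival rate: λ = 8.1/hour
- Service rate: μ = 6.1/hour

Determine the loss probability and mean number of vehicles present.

ρ = λ/μ = 8.1/6.1 = 1.32787
P₀ = (1-ρ)/(1-ρ^(K+1)) = (1-1.32787)/(1-1.32787^11) = -0.3279/-21.6314 = 0.01516
P_K = P₀×ρ^K = 0.015157 × 1.32787^10 = 0.015157 × 17.0434 = 0.2583
Blocking probability P_10 = 0.2583 (25.83%)
L = ρ[1 - (K+1)ρ^K + Kρ^(K+1)] / [(1-ρ)(1-ρ^(K+1))]
L = 1.32787 × (1 - 11×17.0434 + 10×22.6314) / ((1 - 1.32787) × (1 - 22.6314)) = 7.4585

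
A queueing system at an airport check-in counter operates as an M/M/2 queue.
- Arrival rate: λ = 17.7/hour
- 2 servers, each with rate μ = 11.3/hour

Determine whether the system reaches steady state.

Stability requires ρ = λ/(cμ) < 1
ρ = 17.7/(2 × 11.3) = 17.7/22.60 = 0.7832
Since 0.7832 < 1, the system is STABLE.
The servers are busy 78.32% of the time.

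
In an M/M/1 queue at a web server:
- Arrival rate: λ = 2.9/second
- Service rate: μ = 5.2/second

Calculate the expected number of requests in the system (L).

ρ = λ/μ = 2.9/5.2 = 0.5577
For M/M/1: L = λ/(μ-λ)
L = 2.9/(5.2-2.9) = 2.9/2.30
L = 1.2609 requests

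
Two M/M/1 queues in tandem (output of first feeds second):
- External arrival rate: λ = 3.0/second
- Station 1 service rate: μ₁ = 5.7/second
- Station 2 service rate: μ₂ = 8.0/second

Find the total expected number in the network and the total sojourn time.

By Jackson's theorem, each station behaves as independent M/M/1.
Station 1: ρ₁ = 3.0/5.7 = 0.5263, L₁ = ρ₁/(1-ρ₁) = λ/(μ₁-λ) = 3.0/2.70 = 1.1111
Station 2: ρ₂ = 3.0/8.0 = 0.3750, L₂ = ρ₂/(1-ρ₂) = λ/(μ₂-λ) = 3.0/5.00 = 0.6000
Total: L = L₁ + L₂ = 1.1111 + 0.6000 = 1.7111
W = L/λ = 1.7111/3.0 = 0.5704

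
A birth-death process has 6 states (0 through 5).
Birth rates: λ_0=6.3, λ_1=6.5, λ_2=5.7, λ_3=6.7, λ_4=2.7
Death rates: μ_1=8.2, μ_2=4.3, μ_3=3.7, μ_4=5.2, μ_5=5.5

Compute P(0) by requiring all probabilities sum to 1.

Ratios P(n)/P(0) = (λ₀···λₙ₋₁)/(μ₁···μₙ):
P(1)/P(0) = (6.3)/(8.2) = 0.7683
P(2)/P(0) = (6.3×6.5)/(8.2×4.3) = 1.1614
P(3)/P(0) = (6.3×6.5×5.7)/(8.2×4.3×3.7) = 1.7891
P(4)/P(0) = (6.3×6.5×5.7×6.7)/(8.2×4.3×3.7×5.2) = 2.3052
P(5)/P(0) = (6.3×6.5×5.7×6.7×2.7)/(8.2×4.3×3.7×5.2×5.5) = 1.1317

Normalization: ∑ P(n) = 1
P(0) × (1.0000 + 0.7683 + 1.1614 + 1.7891 + 2.3052 + 1.1317) = 1
P(0) × 8.1557 = 1
P(0) = 1/8.1557 = 0.1226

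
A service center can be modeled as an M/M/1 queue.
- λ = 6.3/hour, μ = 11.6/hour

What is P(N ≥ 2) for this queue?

ρ = λ/μ = 6.3/11.6 = 0.5431
P(N ≥ n) = ρⁿ
P(N ≥ 2) = 0.5431^2
P(N ≥ 2) = 0.2950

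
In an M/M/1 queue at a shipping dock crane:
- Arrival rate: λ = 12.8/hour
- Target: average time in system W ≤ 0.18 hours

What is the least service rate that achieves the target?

For M/M/1: W = 1/(μ-λ)
Need W ≤ 0.18, so 1/(μ-λ) ≤ 0.18
μ - λ ≥ 1/0.18 = 5.5556
μ ≥ 12.8 + 5.5556 = 18.3556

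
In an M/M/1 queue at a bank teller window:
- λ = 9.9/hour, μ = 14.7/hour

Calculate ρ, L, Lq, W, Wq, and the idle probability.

Step 1: ρ = λ/μ = 9.9/14.7 = 0.6735
Step 2: L = λ/(μ-λ) = 9.9/4.80 = 2.0625
Step 3: Lq = λ²/(μ(μ-λ)) = 98.01/(14.7×4.80) = 1.3890
Step 4: W = 1/(μ-λ) = 1/4.80 = 0.20833
Step 5: Wq = λ/(μ(μ-λ)) = 9.9/(14.7×4.80) = 0.1403
Step 6: P(0) = 1-ρ = 0.3265
Verify: L = λW = 9.9×0.20833 = 2.0625 ✔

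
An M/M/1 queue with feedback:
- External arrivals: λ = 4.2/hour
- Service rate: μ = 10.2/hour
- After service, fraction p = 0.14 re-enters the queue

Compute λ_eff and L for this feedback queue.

Effective arrival rate: λ_eff = λ/(1-p) = 4.2/(1-0.14) = 4.2/0.86 = 4.8837
ρ = λ_eff/μ = 4.8837/10.2 = 0.4788
L = ρ/(1-ρ) = 0.4788/(1-0.4788) = 0.9186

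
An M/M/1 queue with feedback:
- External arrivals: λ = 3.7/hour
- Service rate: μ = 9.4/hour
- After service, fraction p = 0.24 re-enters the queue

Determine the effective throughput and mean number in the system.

Effective arrival rate: λ_eff = λ/(1-p) = 3.7/(1-0.24) = 3.7/0.76 = 4.8684
ρ = λ_eff/μ = 4.8684/9.4 = 0.5179
L = ρ/(1-ρ) = 0.5179/(1-0.5179) = 1.0743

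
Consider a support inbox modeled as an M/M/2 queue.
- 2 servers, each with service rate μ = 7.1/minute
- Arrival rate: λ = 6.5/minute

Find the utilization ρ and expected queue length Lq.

Traffic intensity: ρ = λ/(cμ) = 6.5/(2×7.1) = 0.4577
Since ρ = 0.4577 < 1, system is stable.
Offered load a = λ/μ = cρ = 6.5/7.1 = 0.9155
P₀ = [ Σₙ₌₀^1 aⁿ/n! + a^2/(2!(1-ρ)) ]⁻¹
Σ = a^0/0! + a^1/1! = 1.0000 + 0.9155 = 1.9155
a^2/(2!(1-ρ)) = 0.83813/(2 × 0.54225) = 0.7728
P₀ = 1/(1.9155 + 0.7728) = 0.3720
Lq = P₀·a^2·ρ / (2!(1-ρ)²) = 0.3720 × 0.8381 × 0.4577 / (2 × 0.2940) = 0.2427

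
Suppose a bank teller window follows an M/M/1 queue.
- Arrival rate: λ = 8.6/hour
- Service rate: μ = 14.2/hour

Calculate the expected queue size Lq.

ρ = λ/μ = 8.6/14.2 = 0.6056
For M/M/1: Lq = λ²/(μ(μ-λ))
Lq = 73.96/(14.2 × 5.60)
Lq = 0.9301 transactions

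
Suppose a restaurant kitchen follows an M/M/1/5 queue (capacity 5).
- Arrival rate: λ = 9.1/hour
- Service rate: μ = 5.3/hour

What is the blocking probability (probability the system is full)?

ρ = λ/μ = 9.1/5.3 = 1.7170
P₀ = (1-ρ)/(1-ρ^(K+1)) = (1-1.7170)/(1-1.7170^6) = -0.7170/-24.6225 = 0.02912
P_K = P₀×ρ^K = 0.0291197 × 1.7170^5 = 0.0291197 × 14.9228 = 0.4345
Blocking probability = 43.45%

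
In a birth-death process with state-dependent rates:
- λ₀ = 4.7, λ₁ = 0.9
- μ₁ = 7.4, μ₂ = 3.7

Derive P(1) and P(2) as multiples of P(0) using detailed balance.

Balance equations:
State 0: λ₀P₀ = μ₁P₁ → P₁ = (λ₀/μ₁)P₀ = (4.7/7.4)P₀ = 0.6351P₀
State 1: P₂ = (λ₀λ₁)/(μ₁μ₂)P₀ = (4.7×0.9)/(7.4×3.7)P₀ = 0.1545P₀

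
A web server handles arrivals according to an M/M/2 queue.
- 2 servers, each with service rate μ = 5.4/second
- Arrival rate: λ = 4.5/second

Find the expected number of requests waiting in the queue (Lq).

Traffic intensity: ρ = λ/(cμ) = 4.5/(2×5.4) = 0.4167
Since ρ = 0.4167 < 1, system is stable.
Offered load a = λ/μ = cρ = 4.5/5.4 = 0.8333
P₀ = [ Σₙ₌₀^1 aⁿ/n! + a^2/(2!(1-ρ)) ]⁻¹
Σ = a^0/0! + a^1/1! = 1.0000 + 0.8333 = 1.8333
a^2/(2!(1-ρ)) = 0.6944/(2 × 0.5833) = 0.5952
P₀ = 1/(1.8333 + 0.5952) = 0.4118
Lq = P₀·a^2·ρ / (2!(1-ρ)²) = 0.4118 × 0.6944 × 0.4167 / (2 × 0.3403) = 0.1751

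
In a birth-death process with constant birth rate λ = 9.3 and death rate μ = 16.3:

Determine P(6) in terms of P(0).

For constant rates: P(n)/P(0) = (λ/μ)^n
P(6)/P(0) = (9.3/16.3)^6 = 0.57055^6 = 0.03450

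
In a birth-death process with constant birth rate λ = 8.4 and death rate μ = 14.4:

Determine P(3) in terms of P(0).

For constant rates: P(n)/P(0) = (λ/μ)^n
P(3)/P(0) = (8.4/14.4)^3 = 0.5833^3 = 0.1985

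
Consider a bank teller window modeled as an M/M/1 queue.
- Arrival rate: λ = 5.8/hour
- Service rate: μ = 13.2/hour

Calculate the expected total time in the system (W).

First, compute utilization: ρ = λ/μ = 5.8/13.2 = 0.4394
For M/M/1: W = 1/(μ-λ)
W = 1/(13.2-5.8) = 1/7.40
W = 0.1351 hours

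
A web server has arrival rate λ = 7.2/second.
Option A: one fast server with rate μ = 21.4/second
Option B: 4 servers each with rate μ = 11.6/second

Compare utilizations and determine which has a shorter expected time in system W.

Option A: single server μ = 21.4 (M/M/1)
  ρ_A = 7.2/21.4 = 0.3364
  W_A = 1/(μ-λ) = 1/(21.4-7.2) = 1/14.20 = 0.07042

Option B: 4 servers μ = 11.6 (M/M/4)
  ρ_B = λ/(cμ) = 7.2/(4×11.6) = 0.1552
  Offered load a = λ/μ = cρ = 7.2/11.6 = 0.6207
  P₀ = [ Σₙ₌₀^3 aⁿ/n! + a^4/(4!(1-ρ)) ]⁻¹
  Σ = a^0/0! + a^1/1! + a^2/2! + a^3/3! = 1.0000 + 0.6207 + 0.1926 + 0.03985 = 1.8532
  a^4/(4!(1-ρ)) = 0.14842/(24 × 0.84483) = 0.007320
  P₀ = 1/(1.8532 + 0.007320) = 0.5375
  Lq = P₀·a^4·ρ / (4!(1-ρ)²) = 0.5375 × 0.1484 × 0.1552 / (24 × 0.7137) = 0.0007227
  Wq_B = Lq/λ = 0.0007227/7.2 = 0.0001004
  W_B = Wq_B + 1/μ = 0.0001004 + 0.08621 = 0.08631

Since W_A = 0.07042 < W_B = 0.08631, Option A (single fast server) has the shorter time in system.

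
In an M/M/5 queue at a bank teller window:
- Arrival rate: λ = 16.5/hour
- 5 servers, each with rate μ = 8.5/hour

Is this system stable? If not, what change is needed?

Stability requires ρ = λ/(cμ) < 1
ρ = 16.5/(5 × 8.5) = 16.5/42.50 = 0.3882
Since 0.3882 < 1, the system is STABLE.
The servers are busy 38.82% of the time.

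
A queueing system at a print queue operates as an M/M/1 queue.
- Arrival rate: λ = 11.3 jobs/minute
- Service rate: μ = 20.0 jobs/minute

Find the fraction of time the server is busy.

Server utilization: ρ = λ/μ
ρ = 11.3/20.0 = 0.5650
The server is busy 56.50% of the time.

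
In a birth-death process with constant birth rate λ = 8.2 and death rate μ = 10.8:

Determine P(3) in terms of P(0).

For constant rates: P(n)/P(0) = (λ/μ)^n
P(3)/P(0) = (8.2/10.8)^3 = 0.75926^3 = 0.4377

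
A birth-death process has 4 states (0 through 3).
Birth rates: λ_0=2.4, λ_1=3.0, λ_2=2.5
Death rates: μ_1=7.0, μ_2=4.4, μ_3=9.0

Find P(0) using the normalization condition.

Ratios P(n)/P(0) = (λ₀···λₙ₋₁)/(μ₁···μₙ):
P(1)/P(0) = (2.4)/(7.0) = 0.3429
P(2)/P(0) = (2.4×3.0)/(7.0×4.4) = 0.2338
P(3)/P(0) = (2.4×3.0×2.5)/(7.0×4.4×9.0) = 0.06494

Normalization: ∑ P(n) = 1
P(0) × (1.0000 + 0.3429 + 0.2338 + 0.06494) = 1
P(0) × 1.6416 = 1
P(0) = 1/1.6416 = 0.6092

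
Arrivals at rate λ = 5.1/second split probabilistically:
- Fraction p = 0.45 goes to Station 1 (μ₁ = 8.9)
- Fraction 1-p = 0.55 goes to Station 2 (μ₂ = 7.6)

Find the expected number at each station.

Effective rates: λ₁ = 5.1×0.45 = 2.295, λ₂ = 5.1×0.55 = 2.805
Station 1: ρ₁ = 2.295/8.9 = 0.2579, L₁ = ρ₁/(1-ρ₁) = 0.2579/(1-0.2579) = 0.3475
Station 2: ρ₂ = 2.805/7.6 = 0.3691, L₂ = ρ₂/(1-ρ₂) = 0.3691/(1-0.3691) = 0.5850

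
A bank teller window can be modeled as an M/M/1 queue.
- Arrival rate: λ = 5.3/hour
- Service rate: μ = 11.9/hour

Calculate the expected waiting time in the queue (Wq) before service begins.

First, compute utilization: ρ = λ/μ = 5.3/11.9 = 0.4454
For M/M/1: Wq = λ/(μ(μ-λ))
Wq = 5.3/(11.9 × (11.9-5.3))
Wq = 5.3/(11.9 × 6.60)
Wq = 0.06748 hours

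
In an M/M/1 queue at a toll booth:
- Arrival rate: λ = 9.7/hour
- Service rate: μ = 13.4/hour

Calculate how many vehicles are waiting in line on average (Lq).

ρ = λ/μ = 9.7/13.4 = 0.7239
For M/M/1: Lq = λ²/(μ(μ-λ))
Lq = 94.09/(13.4 × 3.70)
Lq = 1.8977 vehicles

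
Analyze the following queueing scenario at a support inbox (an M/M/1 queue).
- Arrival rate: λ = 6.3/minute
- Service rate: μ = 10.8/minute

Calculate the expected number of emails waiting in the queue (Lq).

ρ = λ/μ = 6.3/10.8 = 0.5833
For M/M/1: Lq = λ²/(μ(μ-λ))
Lq = 39.69/(10.8 × 4.50)
Lq = 0.8167 emails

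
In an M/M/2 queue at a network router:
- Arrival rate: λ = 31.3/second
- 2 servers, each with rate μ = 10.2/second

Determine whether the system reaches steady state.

Stability requires ρ = λ/(cμ) < 1
ρ = 31.3/(2 × 10.2) = 31.3/20.40 = 1.5343
Since 1.5343 ≥ 1, the system is UNSTABLE.
Need c > λ/μ = 31.3/10.2 = 3.07.
Minimum servers needed: c = 4.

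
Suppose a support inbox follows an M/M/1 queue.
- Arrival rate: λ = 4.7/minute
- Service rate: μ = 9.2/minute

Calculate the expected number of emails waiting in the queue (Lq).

ρ = λ/μ = 4.7/9.2 = 0.5109
For M/M/1: Lq = λ²/(μ(μ-λ))
Lq = 22.09/(9.2 × 4.50)
Lq = 0.5336 emails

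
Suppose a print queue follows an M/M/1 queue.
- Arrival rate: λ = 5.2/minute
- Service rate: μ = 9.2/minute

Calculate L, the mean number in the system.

ρ = λ/μ = 5.2/9.2 = 0.5652
For M/M/1: L = λ/(μ-λ)
L = 5.2/(9.2-5.2) = 5.2/4.00
L = 1.3000 jobs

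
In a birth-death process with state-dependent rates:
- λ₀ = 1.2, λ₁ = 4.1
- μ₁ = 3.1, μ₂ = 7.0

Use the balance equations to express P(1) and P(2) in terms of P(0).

Balance equations:
State 0: λ₀P₀ = μ₁P₁ → P₁ = (λ₀/μ₁)P₀ = (1.2/3.1)P₀ = 0.3871P₀
State 1: P₂ = (λ₀λ₁)/(μ₁μ₂)P₀ = (1.2×4.1)/(3.1×7.0)P₀ = 0.2267P₀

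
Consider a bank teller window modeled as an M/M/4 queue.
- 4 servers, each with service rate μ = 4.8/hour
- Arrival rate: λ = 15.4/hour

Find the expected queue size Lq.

Traffic intensity: ρ = λ/(cμ) = 15.4/(4×4.8) = 0.8021
Since ρ = 0.8021 < 1, system is stable.
Offered load a = λ/μ = cρ = 15.4/4.8 = 3.2083
P₀ = [ Σₙ₌₀^3 aⁿ/n! + a^4/(4!(1-ρ)) ]⁻¹
Σ = a^0/0! + a^1/1! + a^2/2! + a^3/3! = 1.0000 + 3.2083 + 5.1467 + 5.5041 = 14.8591
a^4/(4!(1-ρ)) = 105.9541/(24 × 0.197917) = 22.3061
P₀ = 1/(14.8591 + 22.3061) = 0.02691
Lq = P₀·a^4·ρ / (4!(1-ρ)²) = 0.026907 × 105.9541 × 0.80208 / (24 × 0.039171) = 2.4323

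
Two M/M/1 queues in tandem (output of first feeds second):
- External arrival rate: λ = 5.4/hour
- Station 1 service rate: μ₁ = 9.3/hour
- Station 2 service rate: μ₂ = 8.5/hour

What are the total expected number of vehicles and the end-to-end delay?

By Jackson's theorem, each station behaves as independent M/M/1.
Station 1: ρ₁ = 5.4/9.3 = 0.5806, L₁ = ρ₁/(1-ρ₁) = λ/(μ₁-λ) = 5.4/3.90 = 1.38462
Station 2: ρ₂ = 5.4/8.5 = 0.6353, L₂ = ρ₂/(1-ρ₂) = λ/(μ₂-λ) = 5.4/3.10 = 1.74194
Total: L = L₁ + L₂ = 1.38462 + 1.74194 = 3.1266
W = L/λ = 3.1266/5.4 = 0.5790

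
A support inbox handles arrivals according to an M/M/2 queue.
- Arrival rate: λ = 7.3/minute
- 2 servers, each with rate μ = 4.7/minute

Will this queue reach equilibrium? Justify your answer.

Stability requires ρ = λ/(cμ) < 1
ρ = 7.3/(2 × 4.7) = 7.3/9.40 = 0.7766
Since 0.7766 < 1, the system is STABLE.
The servers are busy 77.66% of the time.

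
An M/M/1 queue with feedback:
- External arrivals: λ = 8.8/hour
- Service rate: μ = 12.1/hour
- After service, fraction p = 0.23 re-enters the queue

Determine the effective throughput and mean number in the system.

Effective arrival rate: λ_eff = λ/(1-p) = 8.8/(1-0.23) = 8.8/0.77 = 11.4286
ρ = λ_eff/μ = 11.4286/12.1 = 0.94451
L = ρ/(1-ρ) = 0.94451/(1-0.94451) = 17.0213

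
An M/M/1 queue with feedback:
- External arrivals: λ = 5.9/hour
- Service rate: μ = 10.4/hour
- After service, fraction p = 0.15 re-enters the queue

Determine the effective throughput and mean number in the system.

Effective arrival rate: λ_eff = λ/(1-p) = 5.9/(1-0.15) = 5.9/0.85 = 6.9412
ρ = λ_eff/μ = 6.9412/10.4 = 0.66742
L = ρ/(1-ρ) = 0.66742/(1-0.66742) = 2.0068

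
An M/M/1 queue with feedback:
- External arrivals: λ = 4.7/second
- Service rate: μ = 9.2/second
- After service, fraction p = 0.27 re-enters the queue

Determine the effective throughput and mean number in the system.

Effective arrival rate: λ_eff = λ/(1-p) = 4.7/(1-0.27) = 4.7/0.73 = 6.43836
ρ = λ_eff/μ = 6.43836/9.2 = 0.69982
L = ρ/(1-ρ) = 0.69982/(1-0.69982) = 2.3313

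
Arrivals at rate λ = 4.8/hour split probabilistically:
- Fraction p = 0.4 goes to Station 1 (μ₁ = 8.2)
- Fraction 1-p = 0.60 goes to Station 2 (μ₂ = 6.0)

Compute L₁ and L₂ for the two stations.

Effective rates: λ₁ = 4.8×0.4 = 1.92, λ₂ = 4.8×0.60 = 2.88
Station 1: ρ₁ = 1.92/8.2 = 0.2341, L₁ = ρ₁/(1-ρ₁) = 0.2341/(1-0.2341) = 0.3057
Station 2: ρ₂ = 2.88/6.0 = 0.4800, L₂ = ρ₂/(1-ρ₂) = 0.4800/(1-0.4800) = 0.9231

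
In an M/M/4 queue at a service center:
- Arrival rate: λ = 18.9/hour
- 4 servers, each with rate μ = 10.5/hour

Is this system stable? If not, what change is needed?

Stability requires ρ = λ/(cμ) < 1
ρ = 18.9/(4 × 10.5) = 18.9/42.00 = 0.4500
Since 0.4500 < 1, the system is STABLE.
The servers are busy 45.00% of the time.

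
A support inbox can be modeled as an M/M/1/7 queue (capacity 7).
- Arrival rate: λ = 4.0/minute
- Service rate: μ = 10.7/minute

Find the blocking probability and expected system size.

ρ = λ/μ = 4.0/10.7 = 0.37383
P₀ = (1-ρ)/(1-ρ^(K+1)) = (1-0.37383)/(1-0.37383^8) = 0.62617/0.99962 = 0.6264
P_K = P₀×ρ^K = 0.62641 × 0.37383^7 = 0.62641 × 0.0010203 = 0.0006391
Blocking probability P_7 = 0.0006391 (0.06391%)
L = ρ[1 - (K+1)ρ^K + Kρ^(K+1)] / [(1-ρ)(1-ρ^(K+1))]
L = 0.37383 × (1 - 8×0.001020 + 7×0.0003814) / ((1 - 0.37383) × (1 - 0.0003814)) = 0.5940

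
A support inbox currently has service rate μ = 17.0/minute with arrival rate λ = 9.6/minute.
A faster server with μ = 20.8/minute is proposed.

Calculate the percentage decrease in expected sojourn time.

System 1: ρ₁ = 9.6/17.0 = 0.5647, W₁ = 1/(17.0-9.6) = 0.13514
System 2: ρ₂ = 9.6/20.8 = 0.4615, W₂ = 1/(20.8-9.6) = 0.089286
Improvement: (W₁-W₂)/W₁ = (0.13514-0.089286)/0.13514 = 33.93%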